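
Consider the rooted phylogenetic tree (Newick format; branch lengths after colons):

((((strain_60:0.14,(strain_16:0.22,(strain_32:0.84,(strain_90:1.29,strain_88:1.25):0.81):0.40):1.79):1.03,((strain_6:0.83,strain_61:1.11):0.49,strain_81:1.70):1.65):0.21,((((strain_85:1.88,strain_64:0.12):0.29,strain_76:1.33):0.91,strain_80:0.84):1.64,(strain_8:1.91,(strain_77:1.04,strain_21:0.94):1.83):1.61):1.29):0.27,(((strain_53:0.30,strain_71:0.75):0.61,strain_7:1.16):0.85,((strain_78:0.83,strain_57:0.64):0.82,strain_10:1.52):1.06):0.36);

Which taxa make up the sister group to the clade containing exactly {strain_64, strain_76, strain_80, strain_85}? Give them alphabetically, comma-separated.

The clade containing exactly {strain_64, strain_76, strain_80, strain_85} attaches to the tree at the node subtending ((((strain_85,strain_64),strain_76),strain_80),(strain_8,(strain_77,strain_21))).
The other lineage descending from that same node — the sister group — is (strain_8,(strain_77,strain_21)); its 3 tips in alphabetical order are the answer.

strain_21, strain_77, strain_8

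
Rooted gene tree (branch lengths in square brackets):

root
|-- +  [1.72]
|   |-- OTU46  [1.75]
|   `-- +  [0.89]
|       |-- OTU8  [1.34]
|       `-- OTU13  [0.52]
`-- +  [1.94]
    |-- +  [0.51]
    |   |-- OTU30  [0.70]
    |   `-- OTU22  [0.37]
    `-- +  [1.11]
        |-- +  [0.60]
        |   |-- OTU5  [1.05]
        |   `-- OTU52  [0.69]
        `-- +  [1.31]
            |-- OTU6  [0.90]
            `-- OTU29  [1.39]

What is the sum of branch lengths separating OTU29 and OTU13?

8.88

The path runs OTU29 → … → MRCA → … → OTU13; the MRCA is the root of the tree.
Branch lengths along that path: 1.39 + 1.31 + 1.11 + 1.94 + 1.72 + 0.89 + 0.52 = 8.88.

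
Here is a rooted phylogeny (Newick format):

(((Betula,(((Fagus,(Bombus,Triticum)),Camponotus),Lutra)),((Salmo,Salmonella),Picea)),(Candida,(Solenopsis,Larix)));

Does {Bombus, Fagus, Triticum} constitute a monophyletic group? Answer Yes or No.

The most recent common ancestor of these taxa subtends (Fagus,(Bombus,Triticum)).
That clade has exactly 3 tips — every listed taxon and nothing else — so the group is monophyletic.

Yes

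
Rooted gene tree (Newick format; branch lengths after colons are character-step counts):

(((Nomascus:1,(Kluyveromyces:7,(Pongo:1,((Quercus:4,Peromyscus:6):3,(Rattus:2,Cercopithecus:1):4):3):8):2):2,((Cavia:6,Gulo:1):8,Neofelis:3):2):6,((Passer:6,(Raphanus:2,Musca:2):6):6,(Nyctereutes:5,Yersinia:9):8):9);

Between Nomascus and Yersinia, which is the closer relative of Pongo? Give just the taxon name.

Nomascus

The MRCA of Pongo and Nomascus subtends (Nomascus,(Kluyveromyces,(Pongo,((Quercus,Peromyscus),(Rattus,Cercopithecus))))) (7 taxa).
The MRCA of Pongo and Yersinia is the root, subtending the entire tree (15 taxa).
The first is nested inside the second, so Pongo shares a more recent common ancestor with Nomascus.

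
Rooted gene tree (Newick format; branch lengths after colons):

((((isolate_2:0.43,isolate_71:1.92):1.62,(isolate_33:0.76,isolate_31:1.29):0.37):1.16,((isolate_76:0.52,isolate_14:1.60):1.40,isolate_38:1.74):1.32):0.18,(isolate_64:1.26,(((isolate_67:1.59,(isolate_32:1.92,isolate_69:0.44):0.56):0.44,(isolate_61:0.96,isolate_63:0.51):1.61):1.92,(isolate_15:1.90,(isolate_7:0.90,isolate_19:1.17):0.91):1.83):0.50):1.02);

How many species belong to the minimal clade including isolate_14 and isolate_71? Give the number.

The MRCA of isolate_14 and isolate_71 is the node subtending (((isolate_2,isolate_71),(isolate_33,isolate_31)),((isolate_76,isolate_14),isolate_38)).
That clade contains 7 terminal taxa: isolate_14, isolate_2, isolate_31, isolate_33, isolate_38, isolate_71, isolate_76.

7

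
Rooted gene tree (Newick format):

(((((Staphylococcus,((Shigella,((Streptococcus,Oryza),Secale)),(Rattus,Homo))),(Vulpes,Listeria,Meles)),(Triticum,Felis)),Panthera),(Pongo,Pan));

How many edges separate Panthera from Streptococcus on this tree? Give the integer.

9

The MRCA of Panthera and Streptococcus is the node subtending ((((Staphylococcus,((Shigella,((Streptococcus,Oryza),Secale)),(Rattus,Homo))),(Vulpes,Listeria,Meles)),(Triticum,Felis)),Panthera).
From Panthera up to that node: 1 branch. From Streptococcus up to the same node: 8 branches. Total: 1 + 8 = 9.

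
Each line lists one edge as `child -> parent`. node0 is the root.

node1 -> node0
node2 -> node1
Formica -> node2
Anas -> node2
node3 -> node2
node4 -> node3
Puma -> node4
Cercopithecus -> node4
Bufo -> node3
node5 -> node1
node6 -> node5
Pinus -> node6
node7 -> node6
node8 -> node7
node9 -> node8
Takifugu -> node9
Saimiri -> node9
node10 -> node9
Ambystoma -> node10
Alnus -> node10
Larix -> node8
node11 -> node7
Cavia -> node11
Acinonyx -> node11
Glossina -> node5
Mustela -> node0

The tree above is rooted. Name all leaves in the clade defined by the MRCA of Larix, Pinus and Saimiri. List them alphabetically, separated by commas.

Acinonyx, Alnus, Ambystoma, Cavia, Larix, Pinus, Saimiri, Takifugu

Tracing Larix: it sits inside ((Takifugu,Saimiri,(Ambystoma,Alnus)),Larix).
Tracing Pinus: it sits inside (Pinus,(((Takifugu,Saimiri,(Ambystoma,Alnus)),Larix),(Cavia,Acinonyx))).
Tracing Saimiri: it sits inside (Takifugu,Saimiri,(Ambystoma,Alnus)).
The smallest clade enclosing all 3 is (Pinus,(((Takifugu,Saimiri,(Ambystoma,Alnus)),Larix),(Cavia,Acinonyx))); the answer is its 8 terminal taxa in alphabetical order.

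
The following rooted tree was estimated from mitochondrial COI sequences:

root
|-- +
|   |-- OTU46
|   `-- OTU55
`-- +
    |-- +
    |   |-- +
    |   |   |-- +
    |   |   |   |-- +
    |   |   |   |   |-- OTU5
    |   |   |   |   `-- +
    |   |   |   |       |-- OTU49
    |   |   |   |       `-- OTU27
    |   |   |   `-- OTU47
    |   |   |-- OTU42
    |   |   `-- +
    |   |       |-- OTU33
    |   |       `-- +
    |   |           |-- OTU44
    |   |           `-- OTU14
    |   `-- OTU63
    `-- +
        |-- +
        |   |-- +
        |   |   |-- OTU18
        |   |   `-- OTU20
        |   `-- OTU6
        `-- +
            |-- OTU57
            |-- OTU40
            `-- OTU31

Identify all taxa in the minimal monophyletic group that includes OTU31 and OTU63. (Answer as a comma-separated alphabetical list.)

OTU14, OTU18, OTU20, OTU27, OTU31, OTU33, OTU40, OTU42, OTU44, OTU47, OTU49, OTU5, OTU57, OTU6, OTU63

Tracing OTU31: it sits inside (OTU57,OTU40,OTU31).
Tracing OTU63: it sits inside ((((OTU5,(OTU49,OTU27)),OTU47),OTU42,(OTU33,(OTU44,OTU14))),OTU63).
The smallest clade enclosing both is (((((OTU5,(OTU49,OTU27)),OTU47),OTU42,(OTU33,(OTU44,OTU14))),OTU63),(((OTU18,OTU20),OTU6),(OTU57,OTU40,OTU31))); the answer is its 15 terminal taxa in alphabetical order.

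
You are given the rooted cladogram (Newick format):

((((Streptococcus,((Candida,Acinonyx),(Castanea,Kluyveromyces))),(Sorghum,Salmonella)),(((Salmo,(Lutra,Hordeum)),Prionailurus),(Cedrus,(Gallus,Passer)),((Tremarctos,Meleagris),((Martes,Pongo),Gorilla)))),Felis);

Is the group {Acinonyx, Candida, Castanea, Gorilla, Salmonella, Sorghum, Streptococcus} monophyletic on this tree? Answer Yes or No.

No

The MRCA of the listed taxa subtends (((Streptococcus,((Candida,Acinonyx),(Castanea,Kluyveromyces))),(Sorghum,Salmonella)),(((Salmo,(Lutra,Hordeum)),Prionailurus),(Cedrus,(Gallus,Passer)),((Tremarctos,Meleagris),((Martes,Pongo),Gorilla)))).
That clade also contains Cedrus, Gallus, Hordeum, Kluyveromyces, Lutra, Martes, Meleagris, Passer, Pongo, Prionailurus, Salmo, Tremarctos, which are not in the proposed group, so the group is not monophyletic.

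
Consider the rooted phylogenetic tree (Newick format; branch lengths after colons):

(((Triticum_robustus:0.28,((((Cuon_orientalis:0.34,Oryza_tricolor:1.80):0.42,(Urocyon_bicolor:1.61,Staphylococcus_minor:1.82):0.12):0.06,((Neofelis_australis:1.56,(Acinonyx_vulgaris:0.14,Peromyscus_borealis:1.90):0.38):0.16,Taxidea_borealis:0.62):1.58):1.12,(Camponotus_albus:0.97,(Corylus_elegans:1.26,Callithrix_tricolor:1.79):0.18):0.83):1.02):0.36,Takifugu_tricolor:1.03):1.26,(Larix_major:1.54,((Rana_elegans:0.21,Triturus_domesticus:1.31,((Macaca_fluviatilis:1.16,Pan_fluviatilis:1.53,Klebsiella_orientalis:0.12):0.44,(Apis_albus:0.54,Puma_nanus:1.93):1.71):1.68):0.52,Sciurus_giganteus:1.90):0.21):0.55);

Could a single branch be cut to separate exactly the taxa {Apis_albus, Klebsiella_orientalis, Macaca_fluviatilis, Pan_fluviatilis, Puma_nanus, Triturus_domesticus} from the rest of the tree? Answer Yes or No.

The MRCA of the listed taxa subtends (Rana_elegans,Triturus_domesticus,((Macaca_fluviatilis,Pan_fluviatilis,Klebsiella_orientalis),(Apis_albus,Puma_nanus))).
That clade also contains Rana_elegans, which is not in the proposed group, so the group is not monophyletic.

No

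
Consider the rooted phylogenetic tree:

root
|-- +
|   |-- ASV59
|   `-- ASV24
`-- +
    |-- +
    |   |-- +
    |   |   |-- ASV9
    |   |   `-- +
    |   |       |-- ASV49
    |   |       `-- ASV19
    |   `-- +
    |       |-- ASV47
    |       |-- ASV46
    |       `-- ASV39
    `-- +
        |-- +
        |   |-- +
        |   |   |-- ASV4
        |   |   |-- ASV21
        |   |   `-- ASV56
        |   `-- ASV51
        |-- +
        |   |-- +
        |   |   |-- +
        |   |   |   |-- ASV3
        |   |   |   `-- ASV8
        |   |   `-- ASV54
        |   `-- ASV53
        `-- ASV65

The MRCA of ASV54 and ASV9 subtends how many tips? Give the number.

15

The MRCA of ASV54 and ASV9 is the node subtending (((ASV9,(ASV49,ASV19)),(ASV47,ASV46,ASV39)),(((ASV4,ASV21,ASV56),ASV51),(((ASV3,ASV8),ASV54),ASV53),ASV65)).
That clade contains 15 terminal taxa: ASV19, ASV21, ASV3, ASV39, ASV4, ASV46, ASV47, ASV49, ASV51, ASV53, ASV54, ASV56, ASV65, ASV8, ASV9.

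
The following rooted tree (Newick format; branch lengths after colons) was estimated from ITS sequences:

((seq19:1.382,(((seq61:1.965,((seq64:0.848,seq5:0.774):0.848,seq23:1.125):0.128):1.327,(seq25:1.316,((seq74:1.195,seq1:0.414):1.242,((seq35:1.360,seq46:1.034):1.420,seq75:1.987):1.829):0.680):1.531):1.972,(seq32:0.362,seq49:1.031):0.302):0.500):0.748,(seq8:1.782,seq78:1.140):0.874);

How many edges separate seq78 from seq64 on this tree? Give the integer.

The MRCA of seq78 and seq64 is the root of the tree.
From seq78 up to that node: 2 branches. From seq64 up to the same node: 7 branches. Total: 2 + 7 = 9.

9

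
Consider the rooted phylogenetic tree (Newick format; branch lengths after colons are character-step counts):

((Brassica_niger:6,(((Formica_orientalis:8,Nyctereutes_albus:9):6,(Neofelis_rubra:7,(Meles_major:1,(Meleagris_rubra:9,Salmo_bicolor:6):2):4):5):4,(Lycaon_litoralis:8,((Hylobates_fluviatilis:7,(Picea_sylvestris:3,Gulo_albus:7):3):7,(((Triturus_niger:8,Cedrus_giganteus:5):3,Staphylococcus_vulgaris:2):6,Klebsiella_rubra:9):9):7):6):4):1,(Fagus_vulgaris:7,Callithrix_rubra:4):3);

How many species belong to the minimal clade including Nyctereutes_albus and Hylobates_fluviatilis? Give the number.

14

The MRCA of Nyctereutes_albus and Hylobates_fluviatilis is the node subtending (((Formica_orientalis,Nyctereutes_albus),(Neofelis_rubra,(Meles_major,(Meleagris_rubra,Salmo_bicolor)))),(Lycaon_litoralis,((Hylobates_fluviatilis,(Picea_sylvestris,Gulo_albus)),(((Triturus_niger,Cedrus_giganteus),Staphylococcus_vulgaris),Klebsiella_rubra)))).
That clade contains 14 terminal taxa: Cedrus_giganteus, Formica_orientalis, Gulo_albus, Hylobates_fluviatilis, Klebsiella_rubra, Lycaon_litoralis, Meleagris_rubra, Meles_major, Neofelis_rubra, Nyctereutes_albus, Picea_sylvestris, Salmo_bicolor, Staphylococcus_vulgaris, Triturus_niger.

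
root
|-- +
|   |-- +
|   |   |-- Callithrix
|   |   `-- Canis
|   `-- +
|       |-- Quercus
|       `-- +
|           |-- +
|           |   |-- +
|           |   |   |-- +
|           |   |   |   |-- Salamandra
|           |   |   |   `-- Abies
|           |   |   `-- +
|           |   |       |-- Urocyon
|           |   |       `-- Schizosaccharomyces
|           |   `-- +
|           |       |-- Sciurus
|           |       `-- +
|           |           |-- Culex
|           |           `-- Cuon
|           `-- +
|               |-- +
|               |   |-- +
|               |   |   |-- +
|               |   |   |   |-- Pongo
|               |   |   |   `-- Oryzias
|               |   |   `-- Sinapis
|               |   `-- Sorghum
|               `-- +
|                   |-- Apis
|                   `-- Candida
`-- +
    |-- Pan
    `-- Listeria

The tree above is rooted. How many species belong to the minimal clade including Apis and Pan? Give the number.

18

The MRCA of Apis and Pan is the root, so the clade is the entire tree.
That clade contains 18 terminal taxa: Abies, Apis, Callithrix, Candida, Canis, Culex, Cuon, Listeria, Oryzias, Pan, Pongo, Quercus, Salamandra, Schizosaccharomyces, Sciurus, Sinapis, Sorghum, Urocyon.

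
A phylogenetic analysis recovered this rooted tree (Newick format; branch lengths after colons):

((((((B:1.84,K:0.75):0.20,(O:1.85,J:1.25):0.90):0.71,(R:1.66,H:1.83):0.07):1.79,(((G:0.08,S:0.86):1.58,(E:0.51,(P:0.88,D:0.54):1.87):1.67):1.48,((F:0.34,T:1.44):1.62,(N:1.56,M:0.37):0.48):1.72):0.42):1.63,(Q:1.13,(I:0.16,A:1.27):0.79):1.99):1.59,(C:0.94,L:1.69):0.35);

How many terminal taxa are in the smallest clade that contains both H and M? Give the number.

15

The MRCA of H and M is the node subtending ((((B,K),(O,J)),(R,H)),(((G,S),(E,(P,D))),((F,T),(N,M)))).
That clade contains 15 terminal taxa: B, D, E, F, G, H, J, K, M, N, O, P, R, S, T.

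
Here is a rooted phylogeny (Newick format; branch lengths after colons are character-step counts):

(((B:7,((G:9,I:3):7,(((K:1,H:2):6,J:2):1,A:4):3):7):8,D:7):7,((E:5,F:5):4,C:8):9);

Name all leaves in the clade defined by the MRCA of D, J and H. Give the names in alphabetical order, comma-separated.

Tracing D: it sits inside ((B,((G,I),(((K,H),J),A))),D).
Tracing J: it sits inside ((K,H),J).
Tracing H: it sits inside (K,H).
The smallest clade enclosing all 3 is ((B,((G,I),(((K,H),J),A))),D); the answer is its 8 terminal taxa in alphabetical order.

A, B, D, G, H, I, J, K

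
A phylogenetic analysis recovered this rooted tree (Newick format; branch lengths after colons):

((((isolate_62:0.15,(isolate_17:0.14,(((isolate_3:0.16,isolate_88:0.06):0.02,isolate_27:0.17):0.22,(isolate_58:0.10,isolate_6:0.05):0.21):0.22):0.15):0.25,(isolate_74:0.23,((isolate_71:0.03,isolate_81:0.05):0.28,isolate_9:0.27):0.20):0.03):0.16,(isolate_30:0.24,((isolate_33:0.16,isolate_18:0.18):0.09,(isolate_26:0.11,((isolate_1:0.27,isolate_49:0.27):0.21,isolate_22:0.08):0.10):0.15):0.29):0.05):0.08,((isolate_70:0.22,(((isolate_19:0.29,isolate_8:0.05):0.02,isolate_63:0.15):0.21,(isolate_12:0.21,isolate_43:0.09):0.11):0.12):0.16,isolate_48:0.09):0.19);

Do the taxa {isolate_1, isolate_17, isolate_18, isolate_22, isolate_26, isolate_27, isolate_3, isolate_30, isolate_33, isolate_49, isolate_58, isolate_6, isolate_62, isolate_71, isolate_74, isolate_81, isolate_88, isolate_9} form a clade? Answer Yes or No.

Yes

The most recent common ancestor of these taxa subtends (((isolate_62,(isolate_17,(((isolate_3,isolate_88),isolate_27),(isolate_58,isolate_6)))),(isolate_74,((isolate_71,isolate_81),isolate_9))),(isolate_30,((isolate_33,isolate_18),(isolate_26,((isolate_1,isolate_49),isolate_22))))).
That clade has exactly 18 tips — every listed taxon and nothing else — so the group is monophyletic.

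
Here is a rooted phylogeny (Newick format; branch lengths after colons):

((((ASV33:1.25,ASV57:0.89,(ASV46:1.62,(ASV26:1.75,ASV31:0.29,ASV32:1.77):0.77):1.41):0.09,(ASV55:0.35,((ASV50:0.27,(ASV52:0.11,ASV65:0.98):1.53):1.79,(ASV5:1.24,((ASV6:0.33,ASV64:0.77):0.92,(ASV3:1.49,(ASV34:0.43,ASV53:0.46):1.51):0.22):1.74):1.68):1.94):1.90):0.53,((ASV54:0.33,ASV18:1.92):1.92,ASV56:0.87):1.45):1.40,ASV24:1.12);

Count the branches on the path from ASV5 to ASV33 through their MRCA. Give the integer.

6

The MRCA of ASV5 and ASV33 is the node subtending ((ASV33,ASV57,(ASV46,(ASV26,ASV31,ASV32))),(ASV55,((ASV50,(ASV52,ASV65)),(ASV5,((ASV6,ASV64),(ASV3,(ASV34,ASV53))))))).
From ASV5 up to that node: 4 branches. From ASV33 up to the same node: 2 branches. Total: 4 + 2 = 6.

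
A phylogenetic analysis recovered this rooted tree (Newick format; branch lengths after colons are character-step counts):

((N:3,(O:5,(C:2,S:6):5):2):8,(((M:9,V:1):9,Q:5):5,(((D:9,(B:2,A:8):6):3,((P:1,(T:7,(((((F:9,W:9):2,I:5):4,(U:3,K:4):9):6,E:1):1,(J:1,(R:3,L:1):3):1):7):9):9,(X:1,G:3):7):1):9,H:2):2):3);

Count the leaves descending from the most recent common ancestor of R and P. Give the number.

The MRCA of R and P is the node subtending (P,(T,(((((F,W),I),(U,K)),E),(J,(R,L))))).
That clade contains 11 terminal taxa: E, F, I, J, K, L, P, R, T, U, W.

11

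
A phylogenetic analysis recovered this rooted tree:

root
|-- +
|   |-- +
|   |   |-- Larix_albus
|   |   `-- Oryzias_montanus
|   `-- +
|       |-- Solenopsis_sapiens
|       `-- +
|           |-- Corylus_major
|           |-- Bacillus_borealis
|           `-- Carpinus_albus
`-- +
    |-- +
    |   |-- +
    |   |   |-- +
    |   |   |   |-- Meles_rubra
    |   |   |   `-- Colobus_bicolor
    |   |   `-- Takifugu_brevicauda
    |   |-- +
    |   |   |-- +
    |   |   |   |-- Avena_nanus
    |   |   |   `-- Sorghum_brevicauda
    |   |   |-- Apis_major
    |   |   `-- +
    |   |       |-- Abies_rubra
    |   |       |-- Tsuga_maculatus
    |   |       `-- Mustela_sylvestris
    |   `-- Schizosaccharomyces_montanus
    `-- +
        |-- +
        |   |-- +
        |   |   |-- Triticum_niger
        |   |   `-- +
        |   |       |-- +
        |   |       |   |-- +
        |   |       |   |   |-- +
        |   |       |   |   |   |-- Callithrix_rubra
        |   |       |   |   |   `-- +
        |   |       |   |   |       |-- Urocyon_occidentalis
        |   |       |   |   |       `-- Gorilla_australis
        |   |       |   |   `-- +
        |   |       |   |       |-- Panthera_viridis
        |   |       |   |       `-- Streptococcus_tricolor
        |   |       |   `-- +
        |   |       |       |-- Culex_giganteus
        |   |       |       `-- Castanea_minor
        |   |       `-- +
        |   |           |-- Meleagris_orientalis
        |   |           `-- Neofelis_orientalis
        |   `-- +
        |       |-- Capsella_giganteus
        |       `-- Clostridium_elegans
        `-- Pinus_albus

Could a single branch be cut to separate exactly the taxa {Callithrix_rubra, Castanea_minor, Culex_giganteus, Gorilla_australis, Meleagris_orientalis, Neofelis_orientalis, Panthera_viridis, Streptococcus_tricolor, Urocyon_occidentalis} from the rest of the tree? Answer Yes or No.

Yes

The most recent common ancestor of these taxa subtends ((((Callithrix_rubra,(Urocyon_occidentalis,Gorilla_australis)),(Panthera_viridis,Streptococcus_tricolor)),(Culex_giganteus,Castanea_minor)),(Meleagris_orientalis,Neofelis_orientalis)).
That clade has exactly 9 tips — every listed taxon and nothing else — so the group is monophyletic.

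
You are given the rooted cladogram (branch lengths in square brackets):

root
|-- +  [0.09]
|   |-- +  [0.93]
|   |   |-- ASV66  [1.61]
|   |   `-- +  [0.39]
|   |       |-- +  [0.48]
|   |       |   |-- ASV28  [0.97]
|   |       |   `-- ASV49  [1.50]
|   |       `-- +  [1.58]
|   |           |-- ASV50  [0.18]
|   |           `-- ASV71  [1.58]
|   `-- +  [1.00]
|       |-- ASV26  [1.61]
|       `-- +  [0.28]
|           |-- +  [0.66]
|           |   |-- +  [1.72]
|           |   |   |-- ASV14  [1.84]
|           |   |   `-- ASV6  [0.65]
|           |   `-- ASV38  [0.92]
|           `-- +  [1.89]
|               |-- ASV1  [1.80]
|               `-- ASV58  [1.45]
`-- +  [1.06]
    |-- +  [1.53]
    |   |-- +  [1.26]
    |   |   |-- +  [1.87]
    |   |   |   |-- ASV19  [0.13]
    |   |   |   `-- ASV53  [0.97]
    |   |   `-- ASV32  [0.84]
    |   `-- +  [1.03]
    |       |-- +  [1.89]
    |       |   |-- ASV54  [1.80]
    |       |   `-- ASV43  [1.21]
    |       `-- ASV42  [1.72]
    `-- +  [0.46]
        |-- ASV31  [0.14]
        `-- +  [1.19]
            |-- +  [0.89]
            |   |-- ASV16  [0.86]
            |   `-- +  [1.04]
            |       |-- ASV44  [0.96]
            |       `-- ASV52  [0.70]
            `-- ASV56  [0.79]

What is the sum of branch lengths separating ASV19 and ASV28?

The path runs ASV19 → … → MRCA → … → ASV28; the MRCA is the root of the tree.
Branch lengths along that path: 0.13 + 1.87 + 1.26 + 1.53 + 1.06 + 0.09 + 0.93 + 0.39 + 0.48 + 0.97 = 8.71.

8.71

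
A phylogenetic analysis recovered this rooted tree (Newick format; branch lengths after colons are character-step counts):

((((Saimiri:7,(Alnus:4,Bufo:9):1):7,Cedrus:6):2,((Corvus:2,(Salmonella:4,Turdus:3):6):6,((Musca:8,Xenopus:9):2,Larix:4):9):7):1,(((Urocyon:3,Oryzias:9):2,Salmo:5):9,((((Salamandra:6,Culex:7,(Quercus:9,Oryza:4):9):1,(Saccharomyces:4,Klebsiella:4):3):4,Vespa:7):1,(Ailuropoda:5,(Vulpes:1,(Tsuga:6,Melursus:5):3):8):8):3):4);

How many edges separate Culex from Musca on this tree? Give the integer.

11

The MRCA of Culex and Musca is the root of the tree.
From Culex up to that node: 6 branches. From Musca up to the same node: 5 branches. Total: 6 + 5 = 11.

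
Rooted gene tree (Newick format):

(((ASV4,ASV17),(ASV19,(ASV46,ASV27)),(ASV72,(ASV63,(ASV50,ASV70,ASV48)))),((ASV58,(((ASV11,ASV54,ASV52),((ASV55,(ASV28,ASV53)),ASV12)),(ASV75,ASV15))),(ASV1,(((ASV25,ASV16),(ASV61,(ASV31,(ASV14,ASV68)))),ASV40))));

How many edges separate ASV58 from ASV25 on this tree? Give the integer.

The MRCA of ASV58 and ASV25 is the node subtending ((ASV58,(((ASV11,ASV54,ASV52),((ASV55,(ASV28,ASV53)),ASV12)),(ASV75,ASV15))),(ASV1,(((ASV25,ASV16),(ASV61,(ASV31,(ASV14,ASV68)))),ASV40))).
From ASV58 up to that node: 2 branches. From ASV25 up to the same node: 5 branches. Total: 2 + 5 = 7.

7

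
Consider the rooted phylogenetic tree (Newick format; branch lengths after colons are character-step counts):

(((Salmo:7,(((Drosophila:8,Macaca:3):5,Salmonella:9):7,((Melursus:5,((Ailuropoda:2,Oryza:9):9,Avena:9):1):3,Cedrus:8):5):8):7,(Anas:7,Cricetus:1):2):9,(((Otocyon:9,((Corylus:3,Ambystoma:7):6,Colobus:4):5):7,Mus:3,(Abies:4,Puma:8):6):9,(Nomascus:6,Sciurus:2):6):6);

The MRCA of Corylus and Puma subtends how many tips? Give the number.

7

The MRCA of Corylus and Puma is the node subtending ((Otocyon,((Corylus,Ambystoma),Colobus)),Mus,(Abies,Puma)).
That clade contains 7 terminal taxa: Abies, Ambystoma, Colobus, Corylus, Mus, Otocyon, Puma.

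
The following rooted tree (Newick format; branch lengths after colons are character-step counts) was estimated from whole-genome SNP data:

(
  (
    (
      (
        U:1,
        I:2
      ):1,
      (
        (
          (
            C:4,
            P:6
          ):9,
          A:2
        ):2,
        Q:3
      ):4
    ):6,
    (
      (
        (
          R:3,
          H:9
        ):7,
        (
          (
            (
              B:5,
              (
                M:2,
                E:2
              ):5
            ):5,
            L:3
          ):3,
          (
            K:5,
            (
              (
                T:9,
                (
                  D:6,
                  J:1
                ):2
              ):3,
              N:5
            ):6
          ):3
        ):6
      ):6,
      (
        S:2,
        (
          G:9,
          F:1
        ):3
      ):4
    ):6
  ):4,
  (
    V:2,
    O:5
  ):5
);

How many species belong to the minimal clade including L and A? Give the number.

The MRCA of L and A is the node subtending (((U,I),(((C,P),A),Q)),(((R,H),(((B,(M,E)),L),(K,((T,(D,J)),N)))),(S,(G,F)))).
That clade contains 20 terminal taxa: A, B, C, D, E, F, G, H, I, J, K, L, M, N, P, Q, R, S, T, U.

20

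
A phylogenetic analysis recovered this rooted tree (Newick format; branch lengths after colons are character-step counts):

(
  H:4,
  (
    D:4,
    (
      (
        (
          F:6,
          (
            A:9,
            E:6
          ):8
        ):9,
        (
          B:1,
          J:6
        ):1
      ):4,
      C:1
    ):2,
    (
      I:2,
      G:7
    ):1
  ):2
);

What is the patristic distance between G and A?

40

The path runs G → … → MRCA → … → A; the MRCA is the node subtending (D,(((F,(A,E)),(B,J)),C),(I,G)).
Branch lengths along that path: 7 + 1 + 2 + 4 + 9 + 8 + 9 = 40.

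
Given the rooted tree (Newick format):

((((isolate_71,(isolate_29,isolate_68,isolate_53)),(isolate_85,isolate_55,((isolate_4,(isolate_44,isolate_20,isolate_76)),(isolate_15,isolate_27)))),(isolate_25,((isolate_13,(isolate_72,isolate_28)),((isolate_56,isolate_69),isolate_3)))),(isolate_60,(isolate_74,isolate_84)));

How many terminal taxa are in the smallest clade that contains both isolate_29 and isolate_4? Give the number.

The MRCA of isolate_29 and isolate_4 is the node subtending ((isolate_71,(isolate_29,isolate_68,isolate_53)),(isolate_85,isolate_55,((isolate_4,(isolate_44,isolate_20,isolate_76)),(isolate_15,isolate_27)))).
That clade contains 12 terminal taxa: isolate_15, isolate_20, isolate_27, isolate_29, isolate_4, isolate_44, isolate_53, isolate_55, isolate_68, isolate_71, isolate_76, isolate_85.

12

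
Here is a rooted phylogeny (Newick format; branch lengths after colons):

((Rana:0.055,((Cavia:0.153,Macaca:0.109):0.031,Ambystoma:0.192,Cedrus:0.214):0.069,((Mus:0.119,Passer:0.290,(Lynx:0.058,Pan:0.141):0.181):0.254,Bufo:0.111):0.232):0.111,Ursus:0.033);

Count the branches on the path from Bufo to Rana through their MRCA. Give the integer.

The MRCA of Bufo and Rana is the node subtending (Rana,((Cavia,Macaca),Ambystoma,Cedrus),((Mus,Passer,(Lynx,Pan)),Bufo)).
From Bufo up to that node: 2 branches. From Rana up to the same node: 1 branch. Total: 2 + 1 = 3.

3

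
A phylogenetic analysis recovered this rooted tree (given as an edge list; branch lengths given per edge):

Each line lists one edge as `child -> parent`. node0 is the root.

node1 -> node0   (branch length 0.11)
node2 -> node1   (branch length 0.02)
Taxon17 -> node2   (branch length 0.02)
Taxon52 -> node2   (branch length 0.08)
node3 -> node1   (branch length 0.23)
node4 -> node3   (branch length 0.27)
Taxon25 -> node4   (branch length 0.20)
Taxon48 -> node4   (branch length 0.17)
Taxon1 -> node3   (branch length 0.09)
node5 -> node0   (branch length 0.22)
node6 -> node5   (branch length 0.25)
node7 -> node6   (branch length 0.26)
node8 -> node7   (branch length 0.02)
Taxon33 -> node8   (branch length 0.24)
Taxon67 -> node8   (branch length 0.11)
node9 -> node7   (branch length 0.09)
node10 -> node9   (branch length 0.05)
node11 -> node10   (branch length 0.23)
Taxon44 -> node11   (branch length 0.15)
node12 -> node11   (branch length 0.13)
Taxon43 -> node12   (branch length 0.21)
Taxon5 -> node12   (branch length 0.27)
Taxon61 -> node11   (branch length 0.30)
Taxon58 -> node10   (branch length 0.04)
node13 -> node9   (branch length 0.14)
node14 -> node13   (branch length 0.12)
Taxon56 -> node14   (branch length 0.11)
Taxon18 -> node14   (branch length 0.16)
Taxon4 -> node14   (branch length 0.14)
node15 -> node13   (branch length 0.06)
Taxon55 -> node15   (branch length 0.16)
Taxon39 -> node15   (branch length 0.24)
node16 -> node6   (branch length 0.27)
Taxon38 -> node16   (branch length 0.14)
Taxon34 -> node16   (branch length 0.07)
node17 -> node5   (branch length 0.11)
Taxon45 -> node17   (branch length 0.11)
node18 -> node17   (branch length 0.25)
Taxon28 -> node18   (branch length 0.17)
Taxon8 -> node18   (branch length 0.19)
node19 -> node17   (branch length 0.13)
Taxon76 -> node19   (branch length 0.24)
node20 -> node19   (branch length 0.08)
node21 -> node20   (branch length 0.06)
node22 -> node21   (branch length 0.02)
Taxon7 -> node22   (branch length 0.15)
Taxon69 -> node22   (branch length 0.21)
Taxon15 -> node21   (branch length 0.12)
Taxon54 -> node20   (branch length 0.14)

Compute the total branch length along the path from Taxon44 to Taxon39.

The path runs Taxon44 → … → MRCA → … → Taxon39; the MRCA is the node subtending (((Taxon44,(Taxon43,Taxon5),Taxon61),Taxon58),((Taxon56,Taxon18,Taxon4),(Taxon55,Taxon39))).
Branch lengths along that path: 0.15 + 0.23 + 0.05 + 0.14 + 0.06 + 0.24 = 0.87.

0.87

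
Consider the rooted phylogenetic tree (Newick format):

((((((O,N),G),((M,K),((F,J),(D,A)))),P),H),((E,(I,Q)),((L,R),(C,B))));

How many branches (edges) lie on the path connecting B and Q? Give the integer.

6

The MRCA of B and Q is the node subtending ((E,(I,Q)),((L,R),(C,B))).
From B up to that node: 3 branches. From Q up to the same node: 3 branches. Total: 3 + 3 = 6.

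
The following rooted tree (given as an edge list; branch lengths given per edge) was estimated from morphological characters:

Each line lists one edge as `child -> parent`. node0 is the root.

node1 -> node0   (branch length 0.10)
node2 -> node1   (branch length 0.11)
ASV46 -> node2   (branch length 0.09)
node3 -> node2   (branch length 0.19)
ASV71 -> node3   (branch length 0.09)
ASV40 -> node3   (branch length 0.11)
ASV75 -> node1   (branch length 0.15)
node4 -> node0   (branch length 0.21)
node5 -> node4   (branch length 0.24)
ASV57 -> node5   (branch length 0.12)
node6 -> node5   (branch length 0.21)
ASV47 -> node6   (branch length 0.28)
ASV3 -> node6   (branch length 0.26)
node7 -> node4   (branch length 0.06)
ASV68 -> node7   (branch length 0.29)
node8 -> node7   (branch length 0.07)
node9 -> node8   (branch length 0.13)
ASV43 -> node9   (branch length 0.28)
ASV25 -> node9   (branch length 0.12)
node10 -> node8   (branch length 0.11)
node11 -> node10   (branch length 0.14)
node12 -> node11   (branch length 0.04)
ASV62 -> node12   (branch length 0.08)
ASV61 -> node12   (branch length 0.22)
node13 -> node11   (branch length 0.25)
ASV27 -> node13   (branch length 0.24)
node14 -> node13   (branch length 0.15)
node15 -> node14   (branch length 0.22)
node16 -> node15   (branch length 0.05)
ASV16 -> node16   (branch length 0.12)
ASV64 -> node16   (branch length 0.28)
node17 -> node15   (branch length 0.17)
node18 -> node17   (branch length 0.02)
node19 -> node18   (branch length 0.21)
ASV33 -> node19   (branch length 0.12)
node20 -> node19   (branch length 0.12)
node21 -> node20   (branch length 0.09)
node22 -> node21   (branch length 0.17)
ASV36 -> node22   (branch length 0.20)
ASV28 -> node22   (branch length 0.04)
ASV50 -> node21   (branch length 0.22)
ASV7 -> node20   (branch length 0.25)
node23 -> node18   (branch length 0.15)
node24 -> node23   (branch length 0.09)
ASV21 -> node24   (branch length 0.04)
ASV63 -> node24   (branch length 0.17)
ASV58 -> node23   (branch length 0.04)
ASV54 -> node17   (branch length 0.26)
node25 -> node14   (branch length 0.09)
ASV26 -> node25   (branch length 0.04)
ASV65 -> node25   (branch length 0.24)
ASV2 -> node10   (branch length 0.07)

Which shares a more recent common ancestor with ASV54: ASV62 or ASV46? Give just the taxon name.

The MRCA of ASV54 and ASV62 subtends ((ASV62,ASV61),(ASV27,(((ASV16,ASV64),(((ASV33,(((ASV36,ASV28),ASV50),ASV7)),((ASV21,ASV63),ASV58)),ASV54)),(ASV26,ASV65)))) (16 taxa).
The MRCA of ASV54 and ASV46 is the root, subtending the entire tree (27 taxa).
The first is nested inside the second, so ASV54 shares a more recent common ancestor with ASV62.

ASV62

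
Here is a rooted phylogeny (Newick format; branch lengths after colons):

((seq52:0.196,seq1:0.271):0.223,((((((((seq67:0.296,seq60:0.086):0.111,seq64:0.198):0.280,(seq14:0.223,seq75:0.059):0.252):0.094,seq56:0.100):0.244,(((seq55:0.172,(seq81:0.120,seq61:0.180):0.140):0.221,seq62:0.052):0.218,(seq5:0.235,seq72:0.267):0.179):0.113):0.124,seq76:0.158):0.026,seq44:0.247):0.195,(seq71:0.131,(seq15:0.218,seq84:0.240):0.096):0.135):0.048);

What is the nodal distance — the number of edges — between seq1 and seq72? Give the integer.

The MRCA of seq1 and seq72 is the root of the tree.
From seq1 up to that node: 2 branches. From seq72 up to the same node: 7 branches. Total: 2 + 7 = 9.

9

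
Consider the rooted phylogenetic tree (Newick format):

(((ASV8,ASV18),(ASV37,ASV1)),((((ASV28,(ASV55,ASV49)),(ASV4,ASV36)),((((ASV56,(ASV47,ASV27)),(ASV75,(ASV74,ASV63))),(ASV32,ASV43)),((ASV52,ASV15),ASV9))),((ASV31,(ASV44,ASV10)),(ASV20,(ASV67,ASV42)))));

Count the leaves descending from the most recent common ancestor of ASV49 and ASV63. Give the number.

16

The MRCA of ASV49 and ASV63 is the node subtending (((ASV28,(ASV55,ASV49)),(ASV4,ASV36)),((((ASV56,(ASV47,ASV27)),(ASV75,(ASV74,ASV63))),(ASV32,ASV43)),((ASV52,ASV15),ASV9))).
That clade contains 16 terminal taxa: ASV15, ASV27, ASV28, ASV32, ASV36, ASV4, ASV43, ASV47, ASV49, ASV52, ASV55, ASV56, ASV63, ASV74, ASV75, ASV9.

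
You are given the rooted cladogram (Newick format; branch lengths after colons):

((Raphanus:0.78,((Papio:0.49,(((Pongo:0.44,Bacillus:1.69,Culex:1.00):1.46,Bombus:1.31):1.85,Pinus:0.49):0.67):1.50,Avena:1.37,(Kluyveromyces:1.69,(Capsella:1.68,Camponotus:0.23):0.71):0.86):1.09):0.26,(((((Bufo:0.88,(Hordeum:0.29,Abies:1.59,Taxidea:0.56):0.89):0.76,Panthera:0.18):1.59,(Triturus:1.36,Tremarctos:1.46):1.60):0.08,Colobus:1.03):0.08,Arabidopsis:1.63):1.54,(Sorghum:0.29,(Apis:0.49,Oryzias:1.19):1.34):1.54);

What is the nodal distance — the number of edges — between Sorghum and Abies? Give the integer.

9

The MRCA of Sorghum and Abies is the root of the tree.
From Sorghum up to that node: 2 branches. From Abies up to the same node: 7 branches. Total: 2 + 7 = 9.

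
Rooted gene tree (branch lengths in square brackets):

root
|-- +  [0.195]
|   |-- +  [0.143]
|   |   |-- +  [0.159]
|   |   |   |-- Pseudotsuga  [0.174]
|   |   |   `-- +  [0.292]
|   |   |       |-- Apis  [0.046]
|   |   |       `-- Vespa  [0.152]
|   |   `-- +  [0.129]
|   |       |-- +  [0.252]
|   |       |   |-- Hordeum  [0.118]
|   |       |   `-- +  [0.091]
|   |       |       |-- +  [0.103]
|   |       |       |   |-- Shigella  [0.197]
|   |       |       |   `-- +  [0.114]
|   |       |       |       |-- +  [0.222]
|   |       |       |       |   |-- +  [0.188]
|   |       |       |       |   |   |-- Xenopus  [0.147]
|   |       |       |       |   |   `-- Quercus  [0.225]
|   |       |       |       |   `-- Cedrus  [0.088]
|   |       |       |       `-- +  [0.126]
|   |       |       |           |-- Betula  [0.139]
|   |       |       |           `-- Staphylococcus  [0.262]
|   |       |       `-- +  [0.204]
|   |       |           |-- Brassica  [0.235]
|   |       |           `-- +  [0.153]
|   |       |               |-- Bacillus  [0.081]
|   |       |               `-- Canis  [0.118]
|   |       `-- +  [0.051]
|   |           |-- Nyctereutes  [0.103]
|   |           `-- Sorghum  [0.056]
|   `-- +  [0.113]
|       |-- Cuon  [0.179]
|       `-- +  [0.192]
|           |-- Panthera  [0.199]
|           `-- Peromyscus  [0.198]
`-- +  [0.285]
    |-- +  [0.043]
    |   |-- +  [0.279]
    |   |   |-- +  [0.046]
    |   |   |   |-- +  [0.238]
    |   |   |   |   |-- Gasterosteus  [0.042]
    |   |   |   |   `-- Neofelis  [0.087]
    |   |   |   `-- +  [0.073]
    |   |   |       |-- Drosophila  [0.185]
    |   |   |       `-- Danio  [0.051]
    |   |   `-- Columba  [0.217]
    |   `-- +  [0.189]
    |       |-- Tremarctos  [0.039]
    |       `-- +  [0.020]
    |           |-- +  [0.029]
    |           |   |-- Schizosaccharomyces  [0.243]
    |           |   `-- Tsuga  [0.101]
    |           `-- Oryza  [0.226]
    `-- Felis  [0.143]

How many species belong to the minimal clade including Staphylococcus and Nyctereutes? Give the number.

12

The MRCA of Staphylococcus and Nyctereutes is the node subtending ((Hordeum,((Shigella,(((Xenopus,Quercus),Cedrus),(Betula,Staphylococcus))),(Brassica,(Bacillus,Canis)))),(Nyctereutes,Sorghum)).
That clade contains 12 terminal taxa: Bacillus, Betula, Brassica, Canis, Cedrus, Hordeum, Nyctereutes, Quercus, Shigella, Sorghum, Staphylococcus, Xenopus.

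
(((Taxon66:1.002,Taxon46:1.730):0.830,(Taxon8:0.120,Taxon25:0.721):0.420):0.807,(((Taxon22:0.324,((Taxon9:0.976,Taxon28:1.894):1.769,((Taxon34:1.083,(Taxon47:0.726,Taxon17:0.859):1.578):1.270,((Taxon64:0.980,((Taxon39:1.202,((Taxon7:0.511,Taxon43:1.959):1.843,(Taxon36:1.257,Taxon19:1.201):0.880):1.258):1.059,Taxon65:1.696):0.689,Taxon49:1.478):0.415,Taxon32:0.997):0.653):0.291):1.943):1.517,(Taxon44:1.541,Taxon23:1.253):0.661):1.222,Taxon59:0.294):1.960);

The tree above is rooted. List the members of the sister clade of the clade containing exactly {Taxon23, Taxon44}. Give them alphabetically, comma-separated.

Taxon17, Taxon19, Taxon22, Taxon28, Taxon32, Taxon34, Taxon36, Taxon39, Taxon43, Taxon47, Taxon49, Taxon64, Taxon65, Taxon7, Taxon9

The clade containing exactly {Taxon23, Taxon44} attaches to the tree at the node subtending ((Taxon22,((Taxon9,Taxon28),((Taxon34,(Taxon47,Taxon17)),((Taxon64,((Taxon39,((Taxon7,Taxon43),(Taxon36,Taxon19))),Taxon65),Taxon49),Taxon32)))),(Taxon44,Taxon23)).
The other lineage descending from that same node — the sister group — is (Taxon22,((Taxon9,Taxon28),((Taxon34,(Taxon47,Taxon17)),((Taxon64,((Taxon39,((Taxon7,Taxon43),(Taxon36,Taxon19))),Taxon65),Taxon49),Taxon32)))); its 15 tips in alphabetical order are the answer.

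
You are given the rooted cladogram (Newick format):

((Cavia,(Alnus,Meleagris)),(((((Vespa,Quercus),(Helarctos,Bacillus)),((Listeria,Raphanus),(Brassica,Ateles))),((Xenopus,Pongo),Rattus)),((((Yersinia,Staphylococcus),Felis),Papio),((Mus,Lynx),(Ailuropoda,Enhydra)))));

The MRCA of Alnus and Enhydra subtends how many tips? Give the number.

The MRCA of Alnus and Enhydra is the root, so the clade is the entire tree.
That clade contains 22 terminal taxa: Ailuropoda, Alnus, Ateles, Bacillus, Brassica, Cavia, Enhydra, Felis, Helarctos, Listeria, Lynx, Meleagris, Mus, Papio, Pongo, Quercus, Raphanus, Rattus, Staphylococcus, Vespa, Xenopus, Yersinia.

22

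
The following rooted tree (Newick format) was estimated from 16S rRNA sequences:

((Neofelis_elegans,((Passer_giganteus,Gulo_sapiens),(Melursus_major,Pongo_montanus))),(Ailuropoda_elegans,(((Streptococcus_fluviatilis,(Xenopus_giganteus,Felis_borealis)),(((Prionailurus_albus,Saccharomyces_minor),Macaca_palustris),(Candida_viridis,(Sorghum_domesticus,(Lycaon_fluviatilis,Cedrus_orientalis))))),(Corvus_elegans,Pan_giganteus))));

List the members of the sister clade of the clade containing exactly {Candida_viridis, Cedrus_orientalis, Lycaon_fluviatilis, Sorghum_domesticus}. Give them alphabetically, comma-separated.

The clade containing exactly {Candida_viridis, Cedrus_orientalis, Lycaon_fluviatilis, Sorghum_domesticus} attaches to the tree at the node subtending (((Prionailurus_albus,Saccharomyces_minor),Macaca_palustris),(Candida_viridis,(Sorghum_domesticus,(Lycaon_fluviatilis,Cedrus_orientalis)))).
The other lineage descending from that same node — the sister group — is ((Prionailurus_albus,Saccharomyces_minor),Macaca_palustris); its 3 tips in alphabetical order are the answer.

Macaca_palustris, Prionailurus_albus, Saccharomyces_minor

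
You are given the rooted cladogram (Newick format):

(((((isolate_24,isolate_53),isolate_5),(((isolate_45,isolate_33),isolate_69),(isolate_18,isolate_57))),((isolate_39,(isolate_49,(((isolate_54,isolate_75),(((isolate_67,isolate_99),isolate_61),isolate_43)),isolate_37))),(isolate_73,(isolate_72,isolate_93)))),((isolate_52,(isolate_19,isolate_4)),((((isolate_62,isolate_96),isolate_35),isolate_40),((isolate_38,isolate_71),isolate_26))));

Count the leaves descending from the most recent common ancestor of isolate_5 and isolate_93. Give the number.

The MRCA of isolate_5 and isolate_93 is the node subtending ((((isolate_24,isolate_53),isolate_5),(((isolate_45,isolate_33),isolate_69),(isolate_18,isolate_57))),((isolate_39,(isolate_49,(((isolate_54,isolate_75),(((isolate_67,isolate_99),isolate_61),isolate_43)),isolate_37))),(isolate_73,(isolate_72,isolate_93)))).
That clade contains 20 terminal taxa: isolate_18, isolate_24, isolate_33, isolate_37, isolate_39, isolate_43, isolate_45, isolate_49, isolate_5, isolate_53, isolate_54, isolate_57, isolate_61, isolate_67, isolate_69, isolate_72, isolate_73, isolate_75, isolate_93, isolate_99.

20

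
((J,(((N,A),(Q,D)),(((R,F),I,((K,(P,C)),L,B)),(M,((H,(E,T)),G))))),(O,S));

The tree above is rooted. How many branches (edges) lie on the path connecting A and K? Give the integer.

The MRCA of A and K is the node subtending (((N,A),(Q,D)),(((R,F),I,((K,(P,C)),L,B)),(M,((H,(E,T)),G)))).
From A up to that node: 3 branches. From K up to the same node: 5 branches. Total: 3 + 5 = 8.

8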